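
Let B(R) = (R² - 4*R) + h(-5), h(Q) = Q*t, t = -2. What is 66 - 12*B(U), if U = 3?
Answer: -18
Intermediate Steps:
h(Q) = -2*Q (h(Q) = Q*(-2) = -2*Q)
B(R) = 10 + R² - 4*R (B(R) = (R² - 4*R) - 2*(-5) = (R² - 4*R) + 10 = 10 + R² - 4*R)
66 - 12*B(U) = 66 - 12*(10 + 3² - 4*3) = 66 - 12*(10 + 9 - 12) = 66 - 12*7 = 66 - 84 = -18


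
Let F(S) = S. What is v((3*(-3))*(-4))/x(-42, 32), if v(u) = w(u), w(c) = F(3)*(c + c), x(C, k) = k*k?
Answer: 27/128 ≈ 0.21094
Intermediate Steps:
x(C, k) = k**2
w(c) = 6*c (w(c) = 3*(c + c) = 3*(2*c) = 6*c)
v(u) = 6*u
v((3*(-3))*(-4))/x(-42, 32) = (6*((3*(-3))*(-4)))/(32**2) = (6*(-9*(-4)))/1024 = (6*36)*(1/1024) = 216*(1/1024) = 27/128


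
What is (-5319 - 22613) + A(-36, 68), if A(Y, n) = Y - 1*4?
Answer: -27972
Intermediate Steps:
A(Y, n) = -4 + Y (A(Y, n) = Y - 4 = -4 + Y)
(-5319 - 22613) + A(-36, 68) = (-5319 - 22613) + (-4 - 36) = -27932 - 40 = -27972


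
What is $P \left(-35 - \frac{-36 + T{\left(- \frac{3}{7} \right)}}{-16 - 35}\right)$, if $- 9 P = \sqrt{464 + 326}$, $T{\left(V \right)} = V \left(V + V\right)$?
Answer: $\frac{29737 \sqrt{790}}{7497} \approx 111.49$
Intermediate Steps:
$T{\left(V \right)} = 2 V^{2}$ ($T{\left(V \right)} = V 2 V = 2 V^{2}$)
$P = - \frac{\sqrt{790}}{9}$ ($P = - \frac{\sqrt{464 + 326}}{9} = - \frac{\sqrt{790}}{9} \approx -3.123$)
$P \left(-35 - \frac{-36 + T{\left(- \frac{3}{7} \right)}}{-16 - 35}\right) = - \frac{\sqrt{790}}{9} \left(-35 - \frac{-36 + 2 \left(- \frac{3}{7}\right)^{2}}{-16 - 35}\right) = - \frac{\sqrt{790}}{9} \left(-35 - \frac{-36 + 2 \left(\left(-3\right) \frac{1}{7}\right)^{2}}{-51}\right) = - \frac{\sqrt{790}}{9} \left(-35 - \left(-36 + 2 \left(- \frac{3}{7}\right)^{2}\right) \left(- \frac{1}{51}\right)\right) = - \frac{\sqrt{790}}{9} \left(-35 - \left(-36 + 2 \cdot \frac{9}{49}\right) \left(- \frac{1}{51}\right)\right) = - \frac{\sqrt{790}}{9} \left(-35 - \left(-36 + \frac{18}{49}\right) \left(- \frac{1}{51}\right)\right) = - \frac{\sqrt{790}}{9} \left(-35 - \left(- \frac{1746}{49}\right) \left(- \frac{1}{51}\right)\right) = - \frac{\sqrt{790}}{9} \left(-35 - \frac{582}{833}\right) = - \frac{\sqrt{790}}{9} \left(- \frac{29737}{833}\right) = \frac{29737 \sqrt{790}}{7497}$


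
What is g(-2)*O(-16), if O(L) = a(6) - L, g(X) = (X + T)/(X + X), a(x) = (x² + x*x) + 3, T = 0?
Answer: 91/2 ≈ 45.500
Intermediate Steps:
a(x) = 3 + 2*x² (a(x) = (x² + x²) + 3 = 2*x² + 3 = 3 + 2*x²)
g(X) = ½ (g(X) = (X + 0)/(X + X) = X/((2*X)) = X*(1/(2*X)) = ½)
O(L) = 75 - L (O(L) = (3 + 2*6²) - L = (3 + 2*36) - L = (3 + 72) - L = 75 - L)
g(-2)*O(-16) = (75 - 1*(-16))/2 = (75 + 16)/2 = (½)*91 = 91/2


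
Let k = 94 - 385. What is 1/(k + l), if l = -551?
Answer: -1/842 ≈ -0.0011876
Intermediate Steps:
k = -291
1/(k + l) = 1/(-291 - 551) = 1/(-842) = -1/842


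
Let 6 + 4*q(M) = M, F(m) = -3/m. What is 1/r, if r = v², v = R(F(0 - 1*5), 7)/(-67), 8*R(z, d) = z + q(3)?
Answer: 114918400/9 ≈ 1.2769e+7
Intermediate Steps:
q(M) = -3/2 + M/4
R(z, d) = -3/32 + z/8 (R(z, d) = (z + (-3/2 + (¼)*3))/8 = (z + (-3/2 + ¾))/8 = (z - ¾)/8 = (-¾ + z)/8 = -3/32 + z/8)
v = 3/10720 (v = (-3/32 + (-3/(0 - 1*5))/8)/(-67) = (-3/32 + (-3/(0 - 5))/8)*(-1/67) = (-3/32 + (-3/(-5))/8)*(-1/67) = (-3/32 + (-3*(-⅕))/8)*(-1/67) = (-3/32 + (⅛)*(⅗))*(-1/67) = (-3/32 + 3/40)*(-1/67) = -3/160*(-1/67) = 3/10720 ≈ 0.00027985)
r = 9/114918400 (r = (3/10720)² = 9/114918400 ≈ 7.8316e-8)
1/r = 1/(9/114918400) = 114918400/9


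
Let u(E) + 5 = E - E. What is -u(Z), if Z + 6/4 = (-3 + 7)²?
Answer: 5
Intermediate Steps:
Z = 29/2 (Z = -3/2 + (-3 + 7)² = -3/2 + 4² = -3/2 + 16 = 29/2 ≈ 14.500)
u(E) = -5 (u(E) = -5 + (E - E) = -5 + 0 = -5)
-u(Z) = -1*(-5) = 5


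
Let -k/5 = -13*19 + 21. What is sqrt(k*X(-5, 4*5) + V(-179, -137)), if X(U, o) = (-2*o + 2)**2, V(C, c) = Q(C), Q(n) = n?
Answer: sqrt(1631541) ≈ 1277.3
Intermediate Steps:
V(C, c) = C
k = 1130 (k = -5*(-13*19 + 21) = -5*(-247 + 21) = -5*(-226) = 1130)
X(U, o) = (2 - 2*o)**2
sqrt(k*X(-5, 4*5) + V(-179, -137)) = sqrt(1130*(4*(-1 + 4*5)**2) - 179) = sqrt(1130*(4*(-1 + 20)**2) - 179) = sqrt(1130*(4*19**2) - 179) = sqrt(1130*(4*361) - 179) = sqrt(1130*1444 - 179) = sqrt(1631720 - 179) = sqrt(1631541)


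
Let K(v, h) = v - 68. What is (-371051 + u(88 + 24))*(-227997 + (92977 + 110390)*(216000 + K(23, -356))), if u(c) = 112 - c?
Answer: -16295777925564888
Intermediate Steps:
K(v, h) = -68 + v
(-371051 + u(88 + 24))*(-227997 + (92977 + 110390)*(216000 + K(23, -356))) = (-371051 + (112 - (88 + 24)))*(-227997 + (92977 + 110390)*(216000 + (-68 + 23))) = (-371051 + (112 - 1*112))*(-227997 + 203367*(216000 - 45)) = (-371051 + (112 - 112))*(-227997 + 203367*215955) = (-371051 + 0)*(-227997 + 43918120485) = -371051*43917892488 = -16295777925564888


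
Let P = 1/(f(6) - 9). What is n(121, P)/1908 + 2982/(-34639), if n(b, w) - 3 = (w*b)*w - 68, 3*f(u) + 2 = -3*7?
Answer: -19815255629/165228030000 ≈ -0.11993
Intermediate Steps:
f(u) = -23/3 (f(u) = -⅔ + (-3*7)/3 = -⅔ + (⅓)*(-21) = -⅔ - 7 = -23/3)
P = -3/50 (P = 1/(-23/3 - 9) = 1/(-50/3) = -3/50 ≈ -0.060000)
n(b, w) = -65 + b*w² (n(b, w) = 3 + ((w*b)*w - 68) = 3 + ((b*w)*w - 68) = 3 + (b*w² - 68) = 3 + (-68 + b*w²) = -65 + b*w²)
n(121, P)/1908 + 2982/(-34639) = (-65 + 121*(-3/50)²)/1908 + 2982/(-34639) = (-65 + 121*(9/2500))*(1/1908) + 2982*(-1/34639) = (-65 + 1089/2500)*(1/1908) - 2982/34639 = -161411/2500*1/1908 - 2982/34639 = -161411/4770000 - 2982/34639 = -19815255629/165228030000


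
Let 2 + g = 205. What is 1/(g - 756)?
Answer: -1/553 ≈ -0.0018083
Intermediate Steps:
g = 203 (g = -2 + 205 = 203)
1/(g - 756) = 1/(203 - 756) = 1/(-553) = -1/553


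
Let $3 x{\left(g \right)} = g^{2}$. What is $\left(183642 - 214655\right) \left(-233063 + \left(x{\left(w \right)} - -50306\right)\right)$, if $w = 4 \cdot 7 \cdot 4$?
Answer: $\frac{16614501451}{3} \approx 5.5382 \cdot 10^{9}$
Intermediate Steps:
$w = 112$ ($w = 28 \cdot 4 = 112$)
$x{\left(g \right)} = \frac{g^{2}}{3}$
$\left(183642 - 214655\right) \left(-233063 + \left(x{\left(w \right)} - -50306\right)\right) = \left(183642 - 214655\right) \left(-233063 + \left(\frac{112^{2}}{3} - -50306\right)\right) = - 31013 \left(-233063 + \left(\frac{1}{3} \cdot 12544 + 50306\right)\right) = - 31013 \left(-233063 + \left(\frac{12544}{3} + 50306\right)\right) = - 31013 \left(-233063 + \frac{163462}{3}\right) = \left(-31013\right) \left(- \frac{535727}{3}\right) = \frac{16614501451}{3}$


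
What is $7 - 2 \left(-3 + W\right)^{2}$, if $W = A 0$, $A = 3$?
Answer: $-11$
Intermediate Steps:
$W = 0$ ($W = 3 \cdot 0 = 0$)
$7 - 2 \left(-3 + W\right)^{2} = 7 - 2 \left(-3 + 0\right)^{2} = 7 - 2 \left(-3\right)^{2} = 7 - 18 = -11$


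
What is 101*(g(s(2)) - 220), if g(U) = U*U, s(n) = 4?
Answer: -20604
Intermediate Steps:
g(U) = U²
101*(g(s(2)) - 220) = 101*(4² - 220) = 101*(16 - 220) = 101*(-204) = -20604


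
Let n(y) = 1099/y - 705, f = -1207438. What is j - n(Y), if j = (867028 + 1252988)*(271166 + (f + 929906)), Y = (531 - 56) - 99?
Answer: -5074503953875/376 ≈ -1.3496e+10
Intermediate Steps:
Y = 376 (Y = 475 - 99 = 376)
j = -13496021856 (j = (867028 + 1252988)*(271166 + (-1207438 + 929906)) = 2120016*(271166 - 277532) = 2120016*(-6366) = -13496021856)
n(y) = -705 + 1099/y
j - n(Y) = -13496021856 - (-705 + 1099/376) = -13496021856 - 1*(-263981/376) = -13496021856 + 263981/376 = -5074503953875/376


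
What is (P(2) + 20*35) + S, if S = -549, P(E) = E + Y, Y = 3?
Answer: 156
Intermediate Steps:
P(E) = 3 + E (P(E) = E + 3 = 3 + E)
(P(2) + 20*35) + S = ((3 + 2) + 20*35) - 549 = (5 + 700) - 549 = 705 - 549 = 156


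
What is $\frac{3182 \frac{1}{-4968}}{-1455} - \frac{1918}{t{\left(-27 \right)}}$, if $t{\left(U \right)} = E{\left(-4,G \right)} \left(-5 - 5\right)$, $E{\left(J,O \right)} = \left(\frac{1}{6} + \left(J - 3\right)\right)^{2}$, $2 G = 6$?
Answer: $\frac{24958140727}{6075503820} \approx 4.108$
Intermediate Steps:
$G = 3$ ($G = \frac{1}{2} \cdot 6 = 3$)
$E{\left(J,O \right)} = \left(- \frac{17}{6} + J\right)^{2}$ ($E{\left(J,O \right)} = \left(\frac{1}{6} + \left(-3 + J\right)\right)^{2} = \left(- \frac{17}{6} + J\right)^{2}$)
$t{\left(U \right)} = - \frac{8405}{18}$ ($t{\left(U \right)} = \frac{\left(-17 + 6 \left(-4\right)\right)^{2}}{36} \left(-5 - 5\right) = \frac{\left(-17 - 24\right)^{2}}{36} \left(-10\right) = \frac{\left(-41\right)^{2}}{36} \left(-10\right) = \frac{1}{36} \cdot 1681 \left(-10\right) = \frac{1681}{36} \left(-10\right) = - \frac{8405}{18}$)
$\frac{3182 \frac{1}{-4968}}{-1455} - \frac{1918}{t{\left(-27 \right)}} = \frac{3182 \frac{1}{-4968}}{-1455} - \frac{1918}{- \frac{8405}{18}} = 3182 \left(- \frac{1}{4968}\right) \left(- \frac{1}{1455}\right) - - \frac{34524}{8405} = \left(- \frac{1591}{2484}\right) \left(- \frac{1}{1455}\right) + \frac{34524}{8405} = \frac{1591}{3614220} + \frac{34524}{8405} = \frac{24958140727}{6075503820}$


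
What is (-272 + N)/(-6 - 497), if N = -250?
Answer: 522/503 ≈ 1.0378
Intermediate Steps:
(-272 + N)/(-6 - 497) = (-272 - 250)/(-6 - 497) = -522/(-503) = -522*(-1/503) = 522/503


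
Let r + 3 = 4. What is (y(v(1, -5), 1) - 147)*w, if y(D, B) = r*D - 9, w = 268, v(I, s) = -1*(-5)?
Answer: -40468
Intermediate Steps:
r = 1 (r = -3 + 4 = 1)
v(I, s) = 5
y(D, B) = -9 + D (y(D, B) = 1*D - 9 = D - 9 = -9 + D)
(y(v(1, -5), 1) - 147)*w = ((-9 + 5) - 147)*268 = (-4 - 147)*268 = -151*268 = -40468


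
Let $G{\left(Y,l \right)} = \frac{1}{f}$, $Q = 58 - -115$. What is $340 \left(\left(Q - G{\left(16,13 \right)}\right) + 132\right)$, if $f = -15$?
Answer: $\frac{311168}{3} \approx 1.0372 \cdot 10^{5}$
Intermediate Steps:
$Q = 173$ ($Q = 58 + 115 = 173$)
$G{\left(Y,l \right)} = - \frac{1}{15}$ ($G{\left(Y,l \right)} = \frac{1}{-15} = - \frac{1}{15}$)
$340 \left(\left(Q - G{\left(16,13 \right)}\right) + 132\right) = 340 \left(\left(173 - - \frac{1}{15}\right) + 132\right) = 340 \left(\left(173 + \frac{1}{15}\right) + 132\right) = 340 \left(\frac{2596}{15} + 132\right) = 340 \cdot \frac{4576}{15} = \frac{311168}{3}$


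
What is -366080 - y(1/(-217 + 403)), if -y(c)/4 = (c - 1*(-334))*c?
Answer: -3166163795/8649 ≈ -3.6607e+5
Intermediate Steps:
y(c) = -4*c*(334 + c) (y(c) = -4*(c - 1*(-334))*c = -4*(c + 334)*c = -4*(334 + c)*c = -4*c*(334 + c))
-366080 - y(1/(-217 + 403)) = -366080 - (-4)*(334 + 1/(-217 + 403))/(-217 + 403) = -366080 - (-4)*(334 + 1/186)/186 = -366080 - (-4)*62125/(186*186) = -366080 - 1*(-62125/8649) = -366080 + 62125/8649 = -3166163795/8649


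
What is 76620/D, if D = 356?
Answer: 19155/89 ≈ 215.22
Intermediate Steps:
76620/D = 76620/356 = 76620*(1/356) = 19155/89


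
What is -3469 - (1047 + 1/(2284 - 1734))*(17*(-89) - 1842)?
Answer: 35092221/10 ≈ 3.5092e+6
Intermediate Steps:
-3469 - (1047 + 1/(2284 - 1734))*(17*(-89) - 1842) = -3469 - (1047 + 1/550)*(-1513 - 1842) = -3469 - (1047 + 1/550)*(-3355) = -3469 - 575851*(-3355)/550 = -3469 - 1*(-35126911/10) = -3469 + 35126911/10 = 35092221/10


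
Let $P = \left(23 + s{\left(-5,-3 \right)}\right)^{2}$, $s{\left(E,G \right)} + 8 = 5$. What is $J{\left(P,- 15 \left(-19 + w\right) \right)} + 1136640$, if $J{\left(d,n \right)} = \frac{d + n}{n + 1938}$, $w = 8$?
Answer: $\frac{2390354485}{2103} \approx 1.1366 \cdot 10^{6}$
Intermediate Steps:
$s{\left(E,G \right)} = -3$ ($s{\left(E,G \right)} = -8 + 5 = -3$)
$P = 400$ ($P = \left(23 - 3\right)^{2} = 20^{2} = 400$)
$J{\left(d,n \right)} = \frac{d + n}{1938 + n}$
$J{\left(P,- 15 \left(-19 + w\right) \right)} + 1136640 = \frac{400 - 15 \left(-19 + 8\right)}{1938 - 15 \left(-19 + 8\right)} + 1136640 = \frac{400 - -165}{1938 - -165} + 1136640 = \frac{400 + 165}{1938 + 165} + 1136640 = \frac{1}{2103} \cdot 565 + 1136640 = \frac{565}{2103} + 1136640 = \frac{2390354485}{2103}$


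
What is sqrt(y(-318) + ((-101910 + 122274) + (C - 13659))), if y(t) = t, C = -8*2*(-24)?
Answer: sqrt(6771) ≈ 82.286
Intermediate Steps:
C = 384 (C = -16*(-24) = 384)
sqrt(y(-318) + ((-101910 + 122274) + (C - 13659))) = sqrt(-318 + ((-101910 + 122274) + (384 - 13659))) = sqrt(-318 + (20364 - 13275)) = sqrt(-318 + 7089) = sqrt(6771)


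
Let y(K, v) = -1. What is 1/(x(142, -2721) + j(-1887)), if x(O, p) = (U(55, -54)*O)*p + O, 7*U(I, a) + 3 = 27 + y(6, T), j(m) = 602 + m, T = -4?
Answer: -7/8894787 ≈ -7.8698e-7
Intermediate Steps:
U(I, a) = 23/7 (U(I, a) = -3/7 + (27 - 1)/7 = -3/7 + (⅐)*26 = -3/7 + 26/7 = 23/7)
x(O, p) = O + 23*O*p/7 (x(O, p) = (23*O/7)*p + O = 23*O*p/7 + O = O + 23*O*p/7)
1/(x(142, -2721) + j(-1887)) = 1/((⅐)*142*(7 + 23*(-2721)) + (602 - 1887)) = 1/((⅐)*142*(7 - 62583) - 1285) = 1/((⅐)*142*(-62576) - 1285) = 1/(-8885792/7 - 1285) = 1/(-8894787/7) = -7/8894787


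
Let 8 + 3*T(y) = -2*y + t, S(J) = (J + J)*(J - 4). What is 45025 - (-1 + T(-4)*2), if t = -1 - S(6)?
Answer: 135128/3 ≈ 45043.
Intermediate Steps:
S(J) = 2*J*(-4 + J) (S(J) = (2*J)*(-4 + J) = 2*J*(-4 + J))
t = -25 (t = -1 - 2*6*(-4 + 6) = -1 - 2*6*2 = -1 - 1*24 = -1 - 24 = -25)
T(y) = -11 - 2*y/3 (T(y) = -8/3 + (-2*y - 25)/3 = -8/3 + (-25 - 2*y)/3 = -8/3 + (-25/3 - 2*y/3) = -11 - 2*y/3)
45025 - (-1 + T(-4)*2) = 45025 - (-1 + (-11 - ⅔*(-4))*2) = 45025 - (-1 + (-11 + 8/3)*2) = 45025 - (-1 - 25/3*2) = 45025 - (-1 - 50/3) = 45025 - 1*(-53/3) = 45025 + 53/3 = 135128/3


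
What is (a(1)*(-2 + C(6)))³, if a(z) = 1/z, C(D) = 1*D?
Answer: 64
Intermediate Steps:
C(D) = D
(a(1)*(-2 + C(6)))³ = ((-2 + 6)/1)³ = (1*4)³ = 4³ = 64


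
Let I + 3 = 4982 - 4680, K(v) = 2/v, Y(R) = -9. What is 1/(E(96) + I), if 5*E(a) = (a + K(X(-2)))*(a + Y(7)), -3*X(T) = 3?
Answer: 5/9673 ≈ 0.00051690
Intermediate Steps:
X(T) = -1 (X(T) = -1/3*3 = -1)
E(a) = (-9 + a)*(-2 + a)/5 (E(a) = ((a + 2/(-1))*(a - 9))/5 = ((a + 2*(-1))*(-9 + a))/5 = ((a - 2)*(-9 + a))/5 = ((-2 + a)*(-9 + a))/5 = ((-9 + a)*(-2 + a))/5 = (-9 + a)*(-2 + a)/5)
I = 299 (I = -3 + (4982 - 4680) = -3 + 302 = 299)
1/(E(96) + I) = 1/((18/5 - 11/5*96 + (1/5)*96**2) + 299) = 1/((18/5 - 1056/5 + (1/5)*9216) + 299) = 1/((18/5 - 1056/5 + 9216/5) + 299) = 1/(8178/5 + 299) = 1/(9673/5) = 5/9673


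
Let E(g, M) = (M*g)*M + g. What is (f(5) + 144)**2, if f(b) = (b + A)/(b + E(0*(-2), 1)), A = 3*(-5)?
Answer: 20164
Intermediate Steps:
E(g, M) = g + g*M**2 (E(g, M) = g*M**2 + g = g + g*M**2)
A = -15
f(b) = (-15 + b)/b (f(b) = (b - 15)/(b + (0*(-2))*(1 + 1**2)) = (-15 + b)/(b + 0*(1 + 1)) = (-15 + b)/(b + 0*2) = (-15 + b)/(b + 0) = (-15 + b)/b)
(f(5) + 144)**2 = ((-15 + 5)/5 + 144)**2 = ((1/5)*(-10) + 144)**2 = (-2 + 144)**2 = 142**2 = 20164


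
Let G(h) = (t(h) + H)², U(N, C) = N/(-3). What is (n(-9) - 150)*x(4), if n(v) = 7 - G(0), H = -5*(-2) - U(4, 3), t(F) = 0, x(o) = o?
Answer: -9772/9 ≈ -1085.8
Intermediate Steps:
U(N, C) = -N/3 (U(N, C) = N*(-⅓) = -N/3)
H = 34/3 (H = -5*(-2) - (-1)*4/3 = 10 - 1*(-4/3) = 10 + 4/3 = 34/3 ≈ 11.333)
G(h) = 1156/9 (G(h) = (0 + 34/3)² = (34/3)² = 1156/9)
n(v) = -1093/9 (n(v) = 7 - 1*1156/9 = 7 - 1156/9 = -1093/9)
(n(-9) - 150)*x(4) = (-1093/9 - 150)*4 = -2443/9*4 = -9772/9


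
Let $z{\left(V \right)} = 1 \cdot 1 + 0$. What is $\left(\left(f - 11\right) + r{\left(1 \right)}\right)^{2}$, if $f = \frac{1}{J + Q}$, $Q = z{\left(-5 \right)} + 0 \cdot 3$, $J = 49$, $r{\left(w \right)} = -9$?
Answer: $\frac{998001}{2500} \approx 399.2$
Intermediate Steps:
$z{\left(V \right)} = 1$ ($z{\left(V \right)} = 1 + 0 = 1$)
$Q = 1$ ($Q = 1 + 0 \cdot 3 = 1 + 0 = 1$)
$f = \frac{1}{50}$ ($f = \frac{1}{49 + 1} = \frac{1}{50} \approx 0.02$)
$\left(\left(f - 11\right) + r{\left(1 \right)}\right)^{2} = \left(\left(\frac{1}{50} - 11\right) - 9\right)^{2} = \left(- \frac{549}{50} - 9\right)^{2} = \left(- \frac{999}{50}\right)^{2} = \frac{998001}{2500}$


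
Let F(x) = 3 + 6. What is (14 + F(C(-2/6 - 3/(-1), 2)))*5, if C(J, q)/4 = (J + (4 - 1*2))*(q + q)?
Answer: 115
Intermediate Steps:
C(J, q) = 8*q*(2 + J) (C(J, q) = 4*((J + (4 - 1*2))*(q + q)) = 4*((J + (4 - 2))*(2*q)) = 4*((J + 2)*(2*q)) = 4*((2 + J)*(2*q)) = 4*(2*q*(2 + J)) = 8*q*(2 + J))
F(x) = 9
(14 + F(C(-2/6 - 3/(-1), 2)))*5 = (14 + 9)*5 = 23*5 = 115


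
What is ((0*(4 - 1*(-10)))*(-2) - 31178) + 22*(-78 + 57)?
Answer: -31640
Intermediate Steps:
((0*(4 - 1*(-10)))*(-2) - 31178) + 22*(-78 + 57) = ((0*(4 + 10))*(-2) - 31178) + 22*(-21) = ((0*14)*(-2) - 31178) - 462 = (0*(-2) - 31178) - 462 = (0 - 31178) - 462 = -31178 - 462 = -31640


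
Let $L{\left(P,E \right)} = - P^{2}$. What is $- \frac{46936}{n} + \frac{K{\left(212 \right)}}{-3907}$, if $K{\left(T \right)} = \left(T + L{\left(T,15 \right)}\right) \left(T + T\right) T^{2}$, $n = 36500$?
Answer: $\frac{7778373000107262}{35651375} \approx 2.1818 \cdot 10^{8}$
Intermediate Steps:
$K{\left(T \right)} = 2 T^{3} \left(T - T^{2}\right)$ ($K{\left(T \right)} = \left(T - T^{2}\right) \left(T + T\right) T^{2} = \left(T - T^{2}\right) 2 T T^{2} = 2 T \left(T - T^{2}\right) T^{2} = 2 T^{3} \left(T - T^{2}\right)$)
$- \frac{46936}{n} + \frac{K{\left(212 \right)}}{-3907} = - \frac{46936}{36500} + \frac{2 \cdot 212^{4} \left(1 - 212\right)}{-3907} = \left(-46936\right) \frac{1}{36500} + 2 \cdot 2019963136 \left(1 - 212\right) \left(- \frac{1}{3907}\right) = - \frac{11734}{9125} + 2 \cdot 2019963136 \left(-211\right) \left(- \frac{1}{3907}\right) = - \frac{11734}{9125} - - \frac{852424443392}{3907} = - \frac{11734}{9125} + \frac{852424443392}{3907} = \frac{7778373000107262}{35651375}$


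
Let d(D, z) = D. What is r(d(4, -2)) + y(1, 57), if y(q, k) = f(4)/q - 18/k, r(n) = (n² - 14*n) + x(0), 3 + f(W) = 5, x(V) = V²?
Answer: -728/19 ≈ -38.316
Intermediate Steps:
f(W) = 2 (f(W) = -3 + 5 = 2)
r(n) = n² - 14*n (r(n) = (n² - 14*n) + 0² = (n² - 14*n) + 0 = n² - 14*n)
y(q, k) = -18/k + 2/q (y(q, k) = 2/q - 18/k = -18/k + 2/q)
r(d(4, -2)) + y(1, 57) = 4*(-14 + 4) + (-18/57 + 2/1) = 4*(-10) + (-18*1/57 + 2*1) = -40 + (-6/19 + 2) = -40 + 32/19 = -728/19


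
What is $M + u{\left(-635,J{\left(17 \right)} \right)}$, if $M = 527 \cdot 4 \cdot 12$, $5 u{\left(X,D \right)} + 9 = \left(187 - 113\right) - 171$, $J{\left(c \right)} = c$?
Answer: $\frac{126374}{5} \approx 25275.0$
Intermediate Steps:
$u{\left(X,D \right)} = - \frac{106}{5}$ ($u{\left(X,D \right)} = - \frac{9}{5} + \frac{\left(187 - 113\right) - 171}{5} = - \frac{9}{5} + \frac{74 - 171}{5} = - \frac{9}{5} + \frac{1}{5} \left(-97\right) = - \frac{9}{5} - \frac{97}{5} = - \frac{106}{5}$)
$M = 25296$ ($M = 527 \cdot 48 = 25296$)
$M + u{\left(-635,J{\left(17 \right)} \right)} = 25296 - \frac{106}{5} = \frac{126374}{5}$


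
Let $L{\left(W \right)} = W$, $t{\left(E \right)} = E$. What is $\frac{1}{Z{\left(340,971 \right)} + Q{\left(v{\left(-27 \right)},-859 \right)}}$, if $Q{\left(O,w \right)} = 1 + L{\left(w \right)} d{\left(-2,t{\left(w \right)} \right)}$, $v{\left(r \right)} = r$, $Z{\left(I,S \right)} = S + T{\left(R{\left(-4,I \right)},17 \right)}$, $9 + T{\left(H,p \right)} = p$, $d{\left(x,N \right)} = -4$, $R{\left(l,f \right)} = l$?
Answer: $\frac{1}{4416} \approx 0.00022645$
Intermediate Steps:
$T{\left(H,p \right)} = -9 + p$
$Z{\left(I,S \right)} = 8 + S$ ($Z{\left(I,S \right)} = S + \left(-9 + 17\right) = S + 8 = 8 + S$)
$Q{\left(O,w \right)} = 1 - 4 w$ ($Q{\left(O,w \right)} = 1 + w \left(-4\right) = 1 - 4 w$)
$\frac{1}{Z{\left(340,971 \right)} + Q{\left(v{\left(-27 \right)},-859 \right)}} = \frac{1}{\left(8 + 971\right) + \left(1 - -3436\right)} = \frac{1}{979 + \left(1 + 3436\right)} = \frac{1}{979 + 3437} = \frac{1}{4416}$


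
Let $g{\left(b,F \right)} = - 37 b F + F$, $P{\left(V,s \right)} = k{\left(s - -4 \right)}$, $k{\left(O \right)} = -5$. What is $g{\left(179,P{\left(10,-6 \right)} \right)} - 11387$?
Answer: $21723$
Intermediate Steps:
$P{\left(V,s \right)} = -5$
$g{\left(b,F \right)} = F - 37 F b$ ($g{\left(b,F \right)} = - 37 F b + F = F - 37 F b$)
$g{\left(179,P{\left(10,-6 \right)} \right)} - 11387 = - 5 \left(1 - 6623\right) - 11387 = \left(-5\right) \left(-6622\right) - 11387 = 33110 - 11387 = 21723$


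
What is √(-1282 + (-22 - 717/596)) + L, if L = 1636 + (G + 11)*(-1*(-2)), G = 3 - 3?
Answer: 1658 + I*√115907249/298 ≈ 1658.0 + 36.128*I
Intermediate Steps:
G = 0
L = 1658 (L = 1636 + (0 + 11)*(-1*(-2)) = 1636 + 11*2 = 1636 + 22 = 1658)
√(-1282 + (-22 - 717/596)) + L = √(-1282 + (-22 - 717/596)) + 1658 = √(-1282 - 13829/596) + 1658 = √(-777901/596) + 1658 = I*√115907249/298 + 1658 = 1658 + I*√115907249/298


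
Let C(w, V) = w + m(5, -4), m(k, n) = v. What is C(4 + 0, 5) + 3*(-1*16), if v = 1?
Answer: -43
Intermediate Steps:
m(k, n) = 1
C(w, V) = 1 + w (C(w, V) = w + 1 = 1 + w)
C(4 + 0, 5) + 3*(-1*16) = (1 + (4 + 0)) + 3*(-1*16) = (1 + 4) + 3*(-16) = 5 - 48 = -43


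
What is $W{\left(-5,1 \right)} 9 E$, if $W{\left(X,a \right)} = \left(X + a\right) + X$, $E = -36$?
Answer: $2916$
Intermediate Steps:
$W{\left(X,a \right)} = a + 2 X$
$W{\left(-5,1 \right)} 9 E = \left(1 + 2 \left(-5\right)\right) 9 \left(-36\right) = \left(1 - 10\right) 9 \left(-36\right) = \left(-9\right) 9 \left(-36\right) = \left(-81\right) \left(-36\right) = 2916$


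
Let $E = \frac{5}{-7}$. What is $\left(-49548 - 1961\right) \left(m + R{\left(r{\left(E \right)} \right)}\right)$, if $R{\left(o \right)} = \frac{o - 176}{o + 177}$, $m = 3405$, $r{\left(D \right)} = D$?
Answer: $- \frac{216365254297}{1234} \approx -1.7534 \cdot 10^{8}$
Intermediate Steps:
$E = - \frac{5}{7}$ ($E = 5 \left(- \frac{1}{7}\right) = - \frac{5}{7} \approx -0.71429$)
$R{\left(o \right)} = \frac{-176 + o}{177 + o}$
$\left(-49548 - 1961\right) \left(m + R{\left(r{\left(E \right)} \right)}\right) = \left(-49548 - 1961\right) \left(3405 + \frac{-176 - \frac{5}{7}}{177 - \frac{5}{7}}\right) = - 51509 \left(3405 + \frac{1}{\frac{1234}{7}} \left(- \frac{1237}{7}\right)\right) = - 51509 \left(3405 + \frac{7}{1234} \left(- \frac{1237}{7}\right)\right) = - 51509 \left(3405 - \frac{1237}{1234}\right) = \left(-51509\right) \frac{4200533}{1234} = - \frac{216365254297}{1234}$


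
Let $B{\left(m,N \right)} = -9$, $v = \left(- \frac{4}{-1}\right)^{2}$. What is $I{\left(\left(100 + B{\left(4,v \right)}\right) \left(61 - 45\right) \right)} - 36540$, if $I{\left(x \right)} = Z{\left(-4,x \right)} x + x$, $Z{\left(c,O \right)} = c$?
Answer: $-40908$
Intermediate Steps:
$v = 16$ ($v = \left(\left(-4\right) \left(-1\right)\right)^{2} = 4^{2} = 16$)
$I{\left(x \right)} = - 3 x$ ($I{\left(x \right)} = - 4 x + x = - 3 x$)
$I{\left(\left(100 + B{\left(4,v \right)}\right) \left(61 - 45\right) \right)} - 36540 = - 3 \left(100 - 9\right) \left(61 - 45\right) - 36540 = - 3 \cdot 91 \cdot 16 - 36540 = \left(-3\right) 1456 - 36540 = -4368 - 36540 = -40908$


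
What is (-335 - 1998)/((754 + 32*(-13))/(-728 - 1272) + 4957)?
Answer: -2333000/4956831 ≈ -0.47066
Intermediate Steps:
(-335 - 1998)/((754 + 32*(-13))/(-728 - 1272) + 4957) = -2333/((754 - 416)/(-2000) + 4957) = -2333/(338*(-1/2000) + 4957) = -2333/(-169/1000 + 4957) = -2333/4956831/1000 = -2333*1000/4956831 = -2333000/4956831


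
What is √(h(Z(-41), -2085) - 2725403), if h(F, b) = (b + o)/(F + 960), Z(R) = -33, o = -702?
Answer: 14*I*√1327675974/309 ≈ 1650.9*I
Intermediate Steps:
h(F, b) = (-702 + b)/(960 + F) (h(F, b) = (b - 702)/(F + 960) = (-702 + b)/(960 + F))
√(h(Z(-41), -2085) - 2725403) = √((-702 - 2085)/(960 - 33) - 2725403) = √(-2787/927 - 2725403) = √((1/927)*(-2787) - 2725403) = √(-929/309 - 2725403) = √(-842150456/309) = 14*I*√1327675974/309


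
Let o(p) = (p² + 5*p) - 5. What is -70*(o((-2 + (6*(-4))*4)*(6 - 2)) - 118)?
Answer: -10610670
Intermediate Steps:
o(p) = -5 + p² + 5*p
-70*(o((-2 + (6*(-4))*4)*(6 - 2)) - 118) = -70*((-5 + ((-2 + (6*(-4))*4)*(6 - 2))² + 5*((-2 + (6*(-4))*4)*(6 - 2))) - 118) = -70*((-5 + ((-2 - 24*4)*4)² + 5*((-2 - 24*4)*4)) - 118) = -70*((-5 + ((-2 - 96)*4)² + 5*((-2 - 96)*4)) - 118) = -70*((-5 + (-98*4)² + 5*(-98*4)) - 118) = -70*((-5 + (-392)² + 5*(-392)) - 118) = -70*((-5 + 153664 - 1960) - 118) = -70*(151699 - 118) = -70*151581 = -10610670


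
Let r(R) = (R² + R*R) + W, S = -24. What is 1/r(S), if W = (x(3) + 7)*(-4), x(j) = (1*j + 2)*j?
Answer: 1/1064 ≈ 0.00093985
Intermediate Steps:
x(j) = j*(2 + j) (x(j) = (j + 2)*j = (2 + j)*j = j*(2 + j))
W = -88 (W = (3*(2 + 3) + 7)*(-4) = (3*5 + 7)*(-4) = (15 + 7)*(-4) = 22*(-4) = -88)
r(R) = -88 + 2*R² (r(R) = (R² + R*R) - 88 = (R² + R²) - 88 = 2*R² - 88 = -88 + 2*R²)
1/r(S) = 1/(-88 + 2*(-24)²) = 1/(-88 + 2*576) = 1/(-88 + 1152) = 1/1064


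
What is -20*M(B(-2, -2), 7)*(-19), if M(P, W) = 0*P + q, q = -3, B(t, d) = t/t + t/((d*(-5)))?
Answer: -1140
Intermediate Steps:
B(t, d) = 1 - t/(5*d) (B(t, d) = 1 + t/((-5*d)) = 1 + t*(-1/(5*d)) = 1 - t/(5*d))
M(P, W) = -3 (M(P, W) = 0*P - 3 = 0 - 3 = -3)
-20*M(B(-2, -2), 7)*(-19) = -20*(-3)*(-19) = 60*(-19) = -1140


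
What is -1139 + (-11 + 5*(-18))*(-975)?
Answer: 97336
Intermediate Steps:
-1139 + (-11 + 5*(-18))*(-975) = -1139 + (-11 - 90)*(-975) = -1139 - 101*(-975) = -1139 + 98475 = 97336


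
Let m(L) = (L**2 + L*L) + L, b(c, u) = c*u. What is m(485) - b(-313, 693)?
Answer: 687844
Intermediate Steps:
m(L) = L + 2*L**2 (m(L) = (L**2 + L**2) + L = 2*L**2 + L = L + 2*L**2)
m(485) - b(-313, 693) = 485*(1 + 2*485) - (-313)*693 = 485*(1 + 970) - 1*(-216909) = 485*971 + 216909 = 470935 + 216909 = 687844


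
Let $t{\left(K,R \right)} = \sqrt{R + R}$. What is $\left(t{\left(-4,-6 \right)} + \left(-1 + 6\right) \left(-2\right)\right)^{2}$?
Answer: $88 - 40 i \sqrt{3} \approx 88.0 - 69.282 i$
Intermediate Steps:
$t{\left(K,R \right)} = \sqrt{2} \sqrt{R}$ ($t{\left(K,R \right)} = \sqrt{2 R} = \sqrt{2} \sqrt{R}$)
$\left(t{\left(-4,-6 \right)} + \left(-1 + 6\right) \left(-2\right)\right)^{2} = \left(\sqrt{2} \sqrt{-6} + \left(-1 + 6\right) \left(-2\right)\right)^{2} = \left(\sqrt{2} i \sqrt{6} + 5 \left(-2\right)\right)^{2} = \left(2 i \sqrt{3} - 10\right)^{2} = \left(-10 + 2 i \sqrt{3}\right)^{2}$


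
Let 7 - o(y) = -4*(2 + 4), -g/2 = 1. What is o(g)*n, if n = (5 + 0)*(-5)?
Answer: -775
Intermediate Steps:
g = -2 (g = -2*1 = -2)
n = -25 (n = 5*(-5) = -25)
o(y) = 31 (o(y) = 7 - (-4)*(2 + 4) = 7 - (-4)*6 = 7 - 1*(-24) = 7 + 24 = 31)
o(g)*n = 31*(-25) = -775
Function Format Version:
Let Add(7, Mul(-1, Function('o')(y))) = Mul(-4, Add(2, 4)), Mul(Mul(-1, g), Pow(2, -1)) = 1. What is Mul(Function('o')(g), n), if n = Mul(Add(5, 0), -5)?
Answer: -775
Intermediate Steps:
g = -2 (g = Mul(-2, 1) = -2)
n = -25 (n = Mul(5, -5) = -25)
Function('o')(y) = 31 (Function('o')(y) = Add(7, Mul(-1, Mul(-4, Add(2, 4)))) = Add(7, Mul(-1, Mul(-4, 6))) = Add(7, Mul(-1, -24)) = Add(7, 24) = 31)
Mul(Function('o')(g), n) = Mul(31, -25) = -775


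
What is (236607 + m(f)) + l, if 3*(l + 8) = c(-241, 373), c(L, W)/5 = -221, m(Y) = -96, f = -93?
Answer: 708404/3 ≈ 2.3613e+5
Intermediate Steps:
c(L, W) = -1105 (c(L, W) = 5*(-221) = -1105)
l = -1129/3 (l = -8 + (1/3)*(-1105) = -8 - 1105/3 = -1129/3 ≈ -376.33)
(236607 + m(f)) + l = (236607 - 96) - 1129/3 = 236511 - 1129/3 = 708404/3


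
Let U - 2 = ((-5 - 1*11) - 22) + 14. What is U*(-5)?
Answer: 110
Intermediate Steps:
U = -22 (U = 2 + (((-5 - 1*11) - 22) + 14) = 2 + (((-5 - 11) - 22) + 14) = 2 + ((-16 - 22) + 14) = 2 + (-38 + 14) = 2 - 24 = -22)
U*(-5) = -22*(-5) = 110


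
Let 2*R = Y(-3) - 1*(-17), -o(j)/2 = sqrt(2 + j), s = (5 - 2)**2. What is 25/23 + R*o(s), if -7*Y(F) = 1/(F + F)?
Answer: 25/23 - 715*sqrt(11)/42 ≈ -55.375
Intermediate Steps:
Y(F) = -1/(14*F) (Y(F) = -1/(7*(F + F)) = -1/(2*F)/7 = -1/(14*F))
s = 9 (s = 3**2 = 9)
o(j) = -2*sqrt(2 + j)
R = 715/84 (R = (-1/14/(-3) - 1*(-17))/2 = (-1/14*(-1/3) + 17)/2 = (1/42 + 17)/2 = (1/2)*(715/42) = 715/84 ≈ 8.5119)
25/23 + R*o(s) = 25/23 + 715*(-2*sqrt(2 + 9))/84 = 25*(1/23) + 715*(-2*sqrt(11))/84 = 25/23 - 715*sqrt(11)/42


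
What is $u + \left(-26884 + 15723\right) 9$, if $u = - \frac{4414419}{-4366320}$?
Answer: $- \frac{146196021087}{1455440} \approx -1.0045 \cdot 10^{5}$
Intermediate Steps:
$u = \frac{1471473}{1455440}$ ($u = \left(-4414419\right) \left(- \frac{1}{4366320}\right) = \frac{1471473}{1455440} \approx 1.011$)
$u + \left(-26884 + 15723\right) 9 = \frac{1471473}{1455440} + \left(-26884 + 15723\right) 9 = \frac{1471473}{1455440} - 100449 = - \frac{146196021087}{1455440}$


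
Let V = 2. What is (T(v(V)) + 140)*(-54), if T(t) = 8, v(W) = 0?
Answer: -7992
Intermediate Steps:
(T(v(V)) + 140)*(-54) = (8 + 140)*(-54) = 148*(-54) = -7992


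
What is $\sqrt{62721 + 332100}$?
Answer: $3 \sqrt{43869} \approx 628.35$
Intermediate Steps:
$\sqrt{62721 + 332100} = \sqrt{394821} = 3 \sqrt{43869}$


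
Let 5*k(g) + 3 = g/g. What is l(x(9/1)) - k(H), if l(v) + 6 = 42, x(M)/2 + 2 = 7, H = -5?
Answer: 182/5 ≈ 36.400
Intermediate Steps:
k(g) = -⅖ (k(g) = -⅗ + (g/g)/5 = -⅗ + (⅕)*1 = -⅗ + ⅕ = -⅖)
x(M) = 10 (x(M) = -4 + 2*7 = -4 + 14 = 10)
l(v) = 36 (l(v) = -6 + 42 = 36)
l(x(9/1)) - k(H) = 36 - 1*(-⅖) = 36 + ⅖ = 182/5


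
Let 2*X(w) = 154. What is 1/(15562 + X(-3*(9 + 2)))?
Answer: 1/15639 ≈ 6.3943e-5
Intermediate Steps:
X(w) = 77 (X(w) = (½)*154 = 77)
1/(15562 + X(-3*(9 + 2))) = 1/(15562 + 77) = 1/15639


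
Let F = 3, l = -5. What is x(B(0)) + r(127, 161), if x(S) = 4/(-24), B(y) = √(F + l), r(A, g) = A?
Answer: 761/6 ≈ 126.83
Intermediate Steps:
B(y) = I*√2 (B(y) = √(3 - 5) = √(-2) = I*√2)
x(S) = -⅙ (x(S) = 4*(-1/24) = -⅙)
x(B(0)) + r(127, 161) = -⅙ + 127 = 761/6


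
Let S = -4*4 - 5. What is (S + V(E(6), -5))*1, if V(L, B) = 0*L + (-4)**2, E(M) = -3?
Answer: -5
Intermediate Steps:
S = -21 (S = -16 - 5 = -21)
V(L, B) = 16 (V(L, B) = 0 + 16 = 16)
(S + V(E(6), -5))*1 = (-21 + 16)*1 = -5*1 = -5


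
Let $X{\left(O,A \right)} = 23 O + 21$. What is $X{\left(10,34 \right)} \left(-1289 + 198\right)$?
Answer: $-273841$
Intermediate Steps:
$X{\left(O,A \right)} = 21 + 23 O$
$X{\left(10,34 \right)} \left(-1289 + 198\right) = \left(21 + 23 \cdot 10\right) \left(-1289 + 198\right) = \left(21 + 230\right) \left(-1091\right) = 251 \left(-1091\right) = -273841$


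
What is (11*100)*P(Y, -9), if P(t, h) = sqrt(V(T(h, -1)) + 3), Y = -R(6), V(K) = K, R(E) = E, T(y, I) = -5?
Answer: 1100*I*sqrt(2) ≈ 1555.6*I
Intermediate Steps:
Y = -6 (Y = -1*6 = -6)
P(t, h) = I*sqrt(2) (P(t, h) = sqrt(-5 + 3) = sqrt(-2) = I*sqrt(2))
(11*100)*P(Y, -9) = (11*100)*(I*sqrt(2)) = 1100*(I*sqrt(2)) = 1100*I*sqrt(2)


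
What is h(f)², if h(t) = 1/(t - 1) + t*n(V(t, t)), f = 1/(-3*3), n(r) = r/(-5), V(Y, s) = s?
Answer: 534361/656100 ≈ 0.81445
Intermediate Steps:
n(r) = -r/5 (n(r) = r*(-⅕) = -r/5)
f = -⅑ (f = 1/(-9) = -⅑ ≈ -0.11111)
h(t) = 1/(-1 + t) - t²/5 (h(t) = 1/(t - 1) + t*(-t/5) = 1/(-1 + t) - t²/5)
h(f)² = ((5 + (-⅑)² - (-⅑)³)/(5*(-1 - ⅑)))² = ((5 + 1/81 - 1*(-1/729))/(5*(-10/9)))² = ((⅕)*(-9/10)*(5 + 1/81 + 1/729))² = ((⅕)*(-9/10)*(3655/729))² = (-731/810)² = 534361/656100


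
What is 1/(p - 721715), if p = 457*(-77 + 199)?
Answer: -1/665961 ≈ -1.5016e-6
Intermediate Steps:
p = 55754 (p = 457*122 = 55754)
1/(p - 721715) = 1/(55754 - 721715) = 1/(-665961) = -1/665961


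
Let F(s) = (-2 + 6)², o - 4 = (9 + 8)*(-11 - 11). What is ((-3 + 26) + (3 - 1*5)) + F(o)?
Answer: 37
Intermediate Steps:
o = -370 (o = 4 + (9 + 8)*(-11 - 11) = 4 + 17*(-22) = 4 - 374 = -370)
F(s) = 16 (F(s) = 4² = 16)
((-3 + 26) + (3 - 1*5)) + F(o) = ((-3 + 26) + (3 - 1*5)) + 16 = (23 + (3 - 5)) + 16 = (23 - 2) + 16 = 21 + 16 = 37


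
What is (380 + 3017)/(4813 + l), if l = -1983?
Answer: 3397/2830 ≈ 1.2004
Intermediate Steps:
(380 + 3017)/(4813 + l) = (380 + 3017)/(4813 - 1983) = 3397/2830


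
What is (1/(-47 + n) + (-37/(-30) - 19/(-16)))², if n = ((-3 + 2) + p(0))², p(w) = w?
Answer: 175377049/30470400 ≈ 5.7557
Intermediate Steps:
n = 1 (n = ((-3 + 2) + 0)² = (-1 + 0)² = (-1)² = 1)
(1/(-47 + n) + (-37/(-30) - 19/(-16)))² = (1/(-47 + 1) + (-37/(-30) - 19/(-16)))² = (1/(-46) + (-37*(-1/30) - 19*(-1/16)))² = (-1/46 + (37/30 + 19/16))² = (-1/46 + 581/240)² = (13243/5520)² = 175377049/30470400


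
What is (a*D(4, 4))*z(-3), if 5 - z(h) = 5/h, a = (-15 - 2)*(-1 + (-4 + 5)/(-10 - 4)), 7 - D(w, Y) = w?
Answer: 2550/7 ≈ 364.29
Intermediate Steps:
D(w, Y) = 7 - w
a = 255/14 (a = -17*(-1 + 1/(-14)) = -17*(-1 + 1*(-1/14)) = -17*(-1 - 1/14) = -17*(-15/14) = 255/14 ≈ 18.214)
z(h) = 5 - 5/h
(a*D(4, 4))*z(-3) = (255*(7 - 1*4)/14)*(5 - 5/(-3)) = (255*(7 - 4)/14)*(5 - 5*(-⅓)) = ((255/14)*3)*(5 + 5/3) = (765/14)*(20/3) = 2550/7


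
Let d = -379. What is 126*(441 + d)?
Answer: 7812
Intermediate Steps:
126*(441 + d) = 126*(441 - 379) = 126*62 = 7812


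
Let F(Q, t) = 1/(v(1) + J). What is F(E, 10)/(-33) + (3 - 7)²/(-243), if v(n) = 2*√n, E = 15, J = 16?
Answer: -361/5346 ≈ -0.067527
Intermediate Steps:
F(Q, t) = 1/18 (F(Q, t) = 1/(2*√1 + 16) = 1/(2*1 + 16) = 1/(2 + 16) = 1/18)
F(E, 10)/(-33) + (3 - 7)²/(-243) = (1/18)/(-33) + (3 - 7)²/(-243) = (1/18)*(-1/33) + (-4)²*(-1/243) = -1/594 + 16*(-1/243) = -1/594 - 16/243 = -361/5346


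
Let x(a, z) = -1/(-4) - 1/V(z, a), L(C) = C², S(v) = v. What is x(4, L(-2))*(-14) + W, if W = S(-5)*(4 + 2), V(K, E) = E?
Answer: -30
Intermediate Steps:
x(a, z) = ¼ - 1/a (x(a, z) = -1/(-4) - 1/a = -1*(-¼) - 1/a = ¼ - 1/a)
W = -30 (W = -5*(4 + 2) = -5*6 = -30)
x(4, L(-2))*(-14) + W = ((¼)*(-4 + 4)/4)*(-14) - 30 = ((¼)*(¼)*0)*(-14) - 30 = 0*(-14) - 30 = 0 - 30 = -30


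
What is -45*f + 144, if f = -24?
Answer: 1224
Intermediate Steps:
-45*f + 144 = -45*(-24) + 144 = 1080 + 144 = 1224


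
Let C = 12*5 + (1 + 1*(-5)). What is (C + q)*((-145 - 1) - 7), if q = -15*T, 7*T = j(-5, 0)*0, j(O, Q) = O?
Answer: -8568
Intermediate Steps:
T = 0 (T = (-5*0)/7 = (1/7)*0 = 0)
C = 56 (C = 60 + (1 - 5) = 60 - 4 = 56)
q = 0 (q = -15*0 = 0)
(C + q)*((-145 - 1) - 7) = (56 + 0)*((-145 - 1) - 7) = 56*(-146 - 7) = 56*(-153) = -8568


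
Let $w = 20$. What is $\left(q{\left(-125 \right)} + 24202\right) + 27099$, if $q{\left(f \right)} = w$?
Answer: $51321$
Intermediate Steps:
$q{\left(f \right)} = 20$
$\left(q{\left(-125 \right)} + 24202\right) + 27099 = \left(20 + 24202\right) + 27099 = 24222 + 27099 = 51321$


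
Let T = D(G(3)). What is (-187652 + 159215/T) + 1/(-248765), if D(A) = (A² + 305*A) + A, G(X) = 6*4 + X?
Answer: -419671509661496/2236646115 ≈ -1.8763e+5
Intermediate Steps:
G(X) = 24 + X
D(A) = A² + 306*A
T = 8991 (T = (24 + 3)*(306 + (24 + 3)) = 27*(306 + 27) = 27*333 = 8991)
(-187652 + 159215/T) + 1/(-248765) = (-187652 + 159215/8991) + 1/(-248765) = (-187652 + 159215*(1/8991)) - 1/248765 = (-187652 + 159215/8991) - 1/248765 = -1687019917/8991 - 1/248765 = -419671509661496/2236646115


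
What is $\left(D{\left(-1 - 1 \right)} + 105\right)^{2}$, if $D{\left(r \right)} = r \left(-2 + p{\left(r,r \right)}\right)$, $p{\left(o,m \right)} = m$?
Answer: $12769$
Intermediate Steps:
$D{\left(r \right)} = r \left(-2 + r\right)$
$\left(D{\left(-1 - 1 \right)} + 105\right)^{2} = \left(\left(-1 - 1\right) \left(-2 - 2\right) + 105\right)^{2} = \left(- 2 \left(-2 - 2\right) + 105\right)^{2} = \left(\left(-2\right) \left(-4\right) + 105\right)^{2} = \left(8 + 105\right)^{2} = 113^{2} = 12769$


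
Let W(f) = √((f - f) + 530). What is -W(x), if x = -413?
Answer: -√530 ≈ -23.022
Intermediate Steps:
W(f) = √530 (W(f) = √(0 + 530) = √530)
-W(x) = -√530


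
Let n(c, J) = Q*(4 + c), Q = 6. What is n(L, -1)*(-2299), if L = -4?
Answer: 0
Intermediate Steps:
n(c, J) = 24 + 6*c (n(c, J) = 6*(4 + c) = 24 + 6*c)
n(L, -1)*(-2299) = (24 + 6*(-4))*(-2299) = (24 - 24)*(-2299) = 0*(-2299) = 0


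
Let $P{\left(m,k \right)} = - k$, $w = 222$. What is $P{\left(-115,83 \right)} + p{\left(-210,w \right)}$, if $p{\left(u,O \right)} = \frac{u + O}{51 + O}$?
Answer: $- \frac{7549}{91} \approx -82.956$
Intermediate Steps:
$p{\left(u,O \right)} = \frac{O + u}{51 + O}$
$P{\left(-115,83 \right)} + p{\left(-210,w \right)} = \left(-1\right) 83 + \frac{222 - 210}{51 + 222} = -83 + \frac{1}{273} \cdot 12 = -83 + \frac{4}{91} = - \frac{7549}{91}$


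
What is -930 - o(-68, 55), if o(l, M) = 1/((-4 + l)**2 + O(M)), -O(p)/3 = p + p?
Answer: -4514221/4854 ≈ -930.00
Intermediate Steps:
O(p) = -6*p (O(p) = -3*(p + p) = -6*p)
o(l, M) = 1/((-4 + l)**2 - 6*M)
-930 - o(-68, 55) = -930 - (-1)/(-(-4 - 68)**2 + 6*55) = -930 - (-1)/(-1*(-72)**2 + 330) = -930 - (-1)/(-1*5184 + 330) = -930 - (-1)/(-5184 + 330) = -930 - (-1)/(-4854) = -930 - (-1)*(-1)/4854 = -930 - 1*1/4854 = -930 - 1/4854 = -4514221/4854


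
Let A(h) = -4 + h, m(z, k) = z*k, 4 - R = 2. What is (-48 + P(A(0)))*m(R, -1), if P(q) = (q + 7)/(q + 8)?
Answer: 189/2 ≈ 94.500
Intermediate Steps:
R = 2 (R = 4 - 1*2 = 4 - 2 = 2)
m(z, k) = k*z
P(q) = (7 + q)/(8 + q)
(-48 + P(A(0)))*m(R, -1) = (-48 + (7 + (-4 + 0))/(8 + (-4 + 0)))*(-1*2) = (-48 + (7 - 4)/(8 - 4))*(-2) = (-48 + 3/4)*(-2) = (-48 + (¼)*3)*(-2) = (-48 + ¾)*(-2) = -189/4*(-2) = 189/2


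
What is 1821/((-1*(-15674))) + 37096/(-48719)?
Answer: -492725405/763621606 ≈ -0.64525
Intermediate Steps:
1821/((-1*(-15674))) + 37096/(-48719) = 1821/15674 + 37096*(-1/48719) = 1821*(1/15674) - 37096/48719 = 1821/15674 - 37096/48719 = -492725405/763621606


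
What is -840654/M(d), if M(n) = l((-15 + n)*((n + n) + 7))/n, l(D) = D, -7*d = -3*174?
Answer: -1023916572/151927 ≈ -6739.5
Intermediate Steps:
d = 522/7 (d = -(-3)*174/7 = -⅐*(-522) = 522/7 ≈ 74.571)
M(n) = (-15 + n)*(7 + 2*n)/n (M(n) = ((-15 + n)*((n + n) + 7))/n = ((-15 + n)*(2*n + 7))/n = ((-15 + n)*(7 + 2*n))/n = (-15 + n)*(7 + 2*n)/n)
-840654/M(d) = -840654/(-23 - 105/522/7 + 2*(522/7)) = -840654/(-23 - 105*7/522 + 1044/7) = -840654/(-23 - 245/174 + 1044/7) = -840654/151927/1218 = -840654*1218/151927 = -1023916572/151927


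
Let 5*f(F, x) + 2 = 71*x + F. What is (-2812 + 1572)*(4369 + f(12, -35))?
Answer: -4803760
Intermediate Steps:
f(F, x) = -⅖ + F/5 + 71*x/5 (f(F, x) = -⅖ + (71*x + F)/5 = -⅖ + (F + 71*x)/5 = -⅖ + (F/5 + 71*x/5) = -⅖ + F/5 + 71*x/5)
(-2812 + 1572)*(4369 + f(12, -35)) = (-2812 + 1572)*(4369 + (-⅖ + (⅕)*12 + (71/5)*(-35))) = -1240*(4369 + (-⅖ + 12/5 - 497)) = -1240*(4369 - 495) = -1240*3874 = -4803760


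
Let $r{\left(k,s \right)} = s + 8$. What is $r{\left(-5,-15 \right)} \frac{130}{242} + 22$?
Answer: $\frac{2207}{121} \approx 18.24$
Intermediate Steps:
$r{\left(k,s \right)} = 8 + s$
$r{\left(-5,-15 \right)} \frac{130}{242} + 22 = \left(8 - 15\right) \frac{130}{242} + 22 = - 7 \cdot 130 \cdot \frac{1}{242} + 22 = \left(-7\right) \frac{65}{121} + 22 = - \frac{455}{121} + 22 = \frac{2207}{121}$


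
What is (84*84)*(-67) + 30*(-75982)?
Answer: -2752212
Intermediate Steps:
(84*84)*(-67) + 30*(-75982) = 7056*(-67) - 2279460 = -472752 - 2279460 = -2752212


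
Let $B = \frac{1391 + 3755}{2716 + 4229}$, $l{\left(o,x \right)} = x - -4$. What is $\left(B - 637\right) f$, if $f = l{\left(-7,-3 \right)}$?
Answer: $- \frac{4418819}{6945} \approx -636.26$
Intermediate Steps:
$l{\left(o,x \right)} = 4 + x$ ($l{\left(o,x \right)} = x + 4 = 4 + x$)
$B = \frac{5146}{6945} \approx 0.74096$
$f = 1$ ($f = 4 - 3 = 1$)
$\left(B - 637\right) f = \left(\frac{5146}{6945} - 637\right) 1 = \left(- \frac{4418819}{6945}\right) 1 = - \frac{4418819}{6945}$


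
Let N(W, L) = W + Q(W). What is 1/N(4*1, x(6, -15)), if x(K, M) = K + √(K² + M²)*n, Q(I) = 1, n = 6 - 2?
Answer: ⅕ ≈ 0.20000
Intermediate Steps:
n = 4
x(K, M) = K + 4*√(K² + M²) (x(K, M) = K + √(K² + M²)*4 = K + 4*√(K² + M²))
N(W, L) = 1 + W (N(W, L) = W + 1 = 1 + W)
1/N(4*1, x(6, -15)) = 1/(1 + 4*1) = 1/(1 + 4) = 1/5 = ⅕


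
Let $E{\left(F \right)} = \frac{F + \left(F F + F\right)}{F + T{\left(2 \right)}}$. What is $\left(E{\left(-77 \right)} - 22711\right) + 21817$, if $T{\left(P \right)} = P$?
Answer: $-971$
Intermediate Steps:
$E{\left(F \right)} = \frac{F^{2} + 2 F}{2 + F}$ ($E{\left(F \right)} = \frac{F + \left(F F + F\right)}{F + 2} = \frac{F + \left(F^{2} + F\right)}{2 + F} = \frac{F + \left(F + F^{2}\right)}{2 + F} = \frac{F^{2} + 2 F}{2 + F}$)
$\left(E{\left(-77 \right)} - 22711\right) + 21817 = \left(-77 - 22711\right) + 21817 = -22788 + 21817 = -971$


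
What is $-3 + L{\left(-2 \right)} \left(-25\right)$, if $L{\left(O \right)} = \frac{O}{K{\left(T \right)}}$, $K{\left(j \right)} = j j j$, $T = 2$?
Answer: $\frac{13}{4} \approx 3.25$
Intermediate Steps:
$K{\left(j \right)} = j^{3}$ ($K{\left(j \right)} = j^{2} j = j^{3}$)
$L{\left(O \right)} = \frac{O}{8}$ ($L{\left(O \right)} = \frac{O}{2^{3}} = \frac{O}{8}$)
$-3 + L{\left(-2 \right)} \left(-25\right) = -3 + \frac{1}{8} \left(-2\right) \left(-25\right) = -3 - - \frac{25}{4} = -3 + \frac{25}{4} = \frac{13}{4}$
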